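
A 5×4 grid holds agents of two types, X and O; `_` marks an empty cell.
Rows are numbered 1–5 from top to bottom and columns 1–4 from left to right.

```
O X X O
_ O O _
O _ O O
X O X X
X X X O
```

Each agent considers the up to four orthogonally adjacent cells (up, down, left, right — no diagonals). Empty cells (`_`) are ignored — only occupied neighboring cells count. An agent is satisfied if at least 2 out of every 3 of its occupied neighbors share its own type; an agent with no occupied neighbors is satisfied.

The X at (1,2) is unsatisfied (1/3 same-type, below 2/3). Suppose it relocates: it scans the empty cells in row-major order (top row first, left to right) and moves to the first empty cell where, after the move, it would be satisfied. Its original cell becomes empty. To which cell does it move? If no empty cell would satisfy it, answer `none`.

Vacating (1,2). Empty cells in order:
  (2,1): 0/3 same-type → still unsatisfied.
  (2,4): 0/3 same-type → still unsatisfied.
  (3,2): 0/4 same-type → still unsatisfied.

none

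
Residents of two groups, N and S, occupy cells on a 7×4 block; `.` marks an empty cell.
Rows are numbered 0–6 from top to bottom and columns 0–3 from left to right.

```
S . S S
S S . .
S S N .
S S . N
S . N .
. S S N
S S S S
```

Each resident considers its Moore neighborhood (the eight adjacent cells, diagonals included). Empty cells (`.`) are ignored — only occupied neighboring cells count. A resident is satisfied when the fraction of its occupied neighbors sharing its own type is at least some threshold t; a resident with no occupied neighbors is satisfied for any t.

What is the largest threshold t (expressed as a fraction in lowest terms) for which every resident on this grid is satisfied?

1/4

Row 0: (0,0)S 2/2 · (0,2)S 2/2 · (0,3)S 1/1
Row 1: (1,0)S 4/4 · (1,1)S 5/6
Row 2: (2,0)S 5/5 · (2,1)S 5/6 · (2,2)N 1/4
Row 3: (3,0)S 4/4 · (3,1)S 4/6 · (3,3)N 2/2
Row 4: (4,0)S 3/3 · (4,2)N 2/5
Row 5: (5,1)S 5/6 · (5,2)S 4/6 · (5,3)N 1/4
Row 6: (6,0)S 2/2 · (6,1)S 4/4 · (6,2)S 4/5 · (6,3)S 2/3
The smallest same-type fraction is 1/4 at (2,2), which reduces to 1/4. Any threshold above that leaves this resident unsatisfied.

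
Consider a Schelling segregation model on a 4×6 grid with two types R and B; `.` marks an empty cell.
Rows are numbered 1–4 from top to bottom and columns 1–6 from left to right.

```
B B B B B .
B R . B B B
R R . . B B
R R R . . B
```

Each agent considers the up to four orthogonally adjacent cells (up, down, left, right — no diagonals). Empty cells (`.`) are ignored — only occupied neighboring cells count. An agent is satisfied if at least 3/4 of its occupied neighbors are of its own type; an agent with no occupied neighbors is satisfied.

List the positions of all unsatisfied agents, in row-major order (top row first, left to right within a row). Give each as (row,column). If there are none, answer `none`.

(1,2), (2,1), (2,2), (3,1)

(1,1)B 2/2 ok
(1,2)B 2/3 unhappy
(1,3)B 2/2 ok
(1,4)B 3/3 ok
(1,5)B 2/2 ok
(2,1)B 1/3 unhappy
(2,2)R 1/3 unhappy
(2,4)B 2/2 ok
(2,5)B 4/4 ok
(2,6)B 2/2 ok
(3,1)R 2/3 unhappy
(3,2)R 3/3 ok
(3,5)B 2/2 ok
(3,6)B 3/3 ok
(4,1)R 2/2 ok
(4,2)R 3/3 ok
(4,3)R 1/1 ok
(4,6)B 1/1 ok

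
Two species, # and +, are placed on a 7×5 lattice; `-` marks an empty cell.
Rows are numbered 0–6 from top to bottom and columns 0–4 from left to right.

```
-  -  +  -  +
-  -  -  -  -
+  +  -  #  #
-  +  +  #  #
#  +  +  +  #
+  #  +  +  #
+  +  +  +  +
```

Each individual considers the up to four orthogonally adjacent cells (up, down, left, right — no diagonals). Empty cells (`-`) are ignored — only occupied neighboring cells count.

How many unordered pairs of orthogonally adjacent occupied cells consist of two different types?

11

Scan each occupied cell's neighbors to the right and below so each pair is counted once.
From row 2: 0 unlike of 5 pairs (running 0/5).
From row 3: 2 unlike of 7 pairs (running 2/12).
From row 4: 4 unlike of 9 pairs (running 6/21).
From row 5: 5 unlike of 9 pairs (running 11/30).
From row 6: 0 unlike of 4 pairs (running 11/34).
Total adjacent occupied pairs: 34; unlike-type pairs: 11.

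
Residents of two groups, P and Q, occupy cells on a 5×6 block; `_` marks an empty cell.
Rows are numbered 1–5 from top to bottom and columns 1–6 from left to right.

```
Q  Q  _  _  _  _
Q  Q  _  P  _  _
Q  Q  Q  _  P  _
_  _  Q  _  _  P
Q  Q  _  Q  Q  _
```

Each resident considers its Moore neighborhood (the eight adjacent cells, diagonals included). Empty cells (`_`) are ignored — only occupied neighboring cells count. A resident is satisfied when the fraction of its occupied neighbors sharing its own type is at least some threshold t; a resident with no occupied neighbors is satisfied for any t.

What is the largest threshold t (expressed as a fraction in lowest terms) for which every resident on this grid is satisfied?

1/2

Row 1: (1,1)Q 3/3 · (1,2)Q 3/3
Row 2: (2,1)Q 5/5 · (2,2)Q 6/6 · (2,4)P 1/2
Row 3: (3,1)Q 3/3 · (3,2)Q 5/5 · (3,3)Q 3/4 · (3,5)P 2/2
Row 4: (4,3)Q 4/4 · (4,6)P 1/2
Row 5: (5,1)Q 1/1 · (5,2)Q 2/2 · (5,4)Q 2/2 · (5,5)Q 1/2
The smallest same-type fraction is 1/2 at (2,4), which reduces to 1/2. Any threshold above that leaves this resident unsatisfied.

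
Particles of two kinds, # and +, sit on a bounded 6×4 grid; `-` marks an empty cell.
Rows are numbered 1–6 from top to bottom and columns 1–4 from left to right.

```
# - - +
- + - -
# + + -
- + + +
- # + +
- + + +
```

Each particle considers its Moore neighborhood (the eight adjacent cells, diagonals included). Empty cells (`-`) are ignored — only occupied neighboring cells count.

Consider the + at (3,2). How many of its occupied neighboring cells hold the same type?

4

Occupied neighbors of (3,2): (2,2)=+, (3,1)=#, (3,3)=+, (4,2)=+, (4,3)=+.
Same type (+): 4 of 5.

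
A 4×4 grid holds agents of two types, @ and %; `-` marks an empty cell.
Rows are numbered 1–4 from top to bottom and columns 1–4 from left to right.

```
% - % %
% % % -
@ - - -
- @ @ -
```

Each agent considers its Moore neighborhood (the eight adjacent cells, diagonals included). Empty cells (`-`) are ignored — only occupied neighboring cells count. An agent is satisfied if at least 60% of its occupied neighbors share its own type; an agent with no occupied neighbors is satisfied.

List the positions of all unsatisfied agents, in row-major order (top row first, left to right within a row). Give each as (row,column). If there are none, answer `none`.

Row 1: (1,1)% 2/2 ok · (1,3)% 3/3 ok · (1,4)% 2/2 ok
Row 2: (2,1)% 2/3 ok · (2,2)% 4/5 ok · (2,3)% 3/3 ok
Row 3: (3,1)@ 1/3 unhappy
Row 4: (4,2)@ 2/2 ok · (4,3)@ 1/1 ok

(3,1)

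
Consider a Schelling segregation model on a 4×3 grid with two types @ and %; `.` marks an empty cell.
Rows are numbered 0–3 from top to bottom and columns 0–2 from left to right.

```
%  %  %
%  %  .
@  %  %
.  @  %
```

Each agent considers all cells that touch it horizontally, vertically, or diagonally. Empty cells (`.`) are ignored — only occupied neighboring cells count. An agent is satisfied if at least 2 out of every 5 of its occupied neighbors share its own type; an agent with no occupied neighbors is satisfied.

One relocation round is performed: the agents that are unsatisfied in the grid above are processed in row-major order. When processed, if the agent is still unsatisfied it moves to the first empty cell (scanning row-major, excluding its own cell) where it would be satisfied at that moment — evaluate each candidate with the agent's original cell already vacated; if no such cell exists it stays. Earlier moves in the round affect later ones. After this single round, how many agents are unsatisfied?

Initially unsatisfied (in order): (2,0), (3,1).
  (2,0) → (3,0).
  (3,1): no empty cell satisfies it; stays.
Resulting grid:
% % %
% % .
. % %
@ @ %
Unsatisfied now: (3,1).

1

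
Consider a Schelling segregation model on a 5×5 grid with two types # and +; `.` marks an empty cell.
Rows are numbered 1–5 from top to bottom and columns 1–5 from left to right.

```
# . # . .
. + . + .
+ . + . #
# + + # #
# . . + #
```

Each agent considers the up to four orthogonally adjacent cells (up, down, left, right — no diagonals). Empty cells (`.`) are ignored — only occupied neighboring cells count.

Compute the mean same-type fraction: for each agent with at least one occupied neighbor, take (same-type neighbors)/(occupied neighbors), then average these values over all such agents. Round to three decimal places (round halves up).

0.576

Row 1: (1,1)# — no occupied neighbors · (1,3)# — no occupied neighbors
Row 2: (2,2)+ — no occupied neighbors · (2,4)+ — no occupied neighbors
Row 3: (3,1)+ 0/1 · (3,3)+ 1/1 · (3,5)# 1/1
Row 4: (4,1)# 1/3 · (4,2)+ 1/2 · (4,3)+ 2/3 · (4,4)# 1/3 · (4,5)# 3/3
Row 5: (5,1)# 1/1 · (5,4)+ 0/2 · (5,5)# 1/2
Sum over 11 agents: 0/1 + 1/1 + 1/1 + 1/3 + 1/2 + 2/3 + 1/3 + 3/3 + 1/1 + 0/2 + 1/2 = 19/3; mean = 19/3 ÷ 11 = 19/33 = 0.575757… → 0.576.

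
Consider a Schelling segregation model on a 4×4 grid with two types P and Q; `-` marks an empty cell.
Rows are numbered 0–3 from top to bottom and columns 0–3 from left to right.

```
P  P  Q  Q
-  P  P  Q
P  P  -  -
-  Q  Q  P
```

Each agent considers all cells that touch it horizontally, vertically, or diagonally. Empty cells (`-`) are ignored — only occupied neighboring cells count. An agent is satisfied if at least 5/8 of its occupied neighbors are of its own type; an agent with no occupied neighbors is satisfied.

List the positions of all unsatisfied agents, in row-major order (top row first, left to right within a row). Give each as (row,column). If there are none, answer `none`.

(0,2), (1,2), (2,1), (3,1), (3,2), (3,3)

(0,0)P 2/2 ✓
(0,1)P 3/4 ✓
(0,2)Q 2/5 ✗
(0,3)Q 2/3 ✓
(1,1)P 5/6 ✓
(1,2)P 3/6 ✗
(1,3)Q 2/3 ✓
(2,0)P 2/3 ✓
(2,1)P 3/5 ✗
(3,1)Q 1/3 ✗
(3,2)Q 1/3 ✗
(3,3)P 0/1 ✗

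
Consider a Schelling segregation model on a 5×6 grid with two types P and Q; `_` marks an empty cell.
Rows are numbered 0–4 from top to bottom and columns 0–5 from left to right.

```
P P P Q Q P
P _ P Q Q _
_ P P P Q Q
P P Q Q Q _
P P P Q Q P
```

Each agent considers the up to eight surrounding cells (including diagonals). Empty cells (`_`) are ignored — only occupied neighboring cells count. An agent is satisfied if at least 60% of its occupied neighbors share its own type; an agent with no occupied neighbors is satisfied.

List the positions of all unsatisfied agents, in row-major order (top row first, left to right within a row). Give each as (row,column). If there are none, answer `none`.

(0,2), (0,5), (1,3), (2,2), (2,3), (3,2), (4,2), (4,5)

(0,0)P 2/2 ✓
(0,1)P 4/4 ✓
(0,2)P 2/4 ✗
(0,3)Q 3/5 ✓
(0,4)Q 3/4 ✓
(0,5)P 0/2 ✗
(1,0)P 3/3 ✓
(1,2)P 5/7 ✓
(1,3)Q 4/8 ✗
(1,4)Q 5/7 ✓
(2,1)P 5/6 ✓
(2,2)P 4/7 ✗
(2,3)P 2/8 ✗
(2,4)Q 5/6 ✓
(2,5)Q 3/3 ✓
(3,0)P 4/4 ✓
(3,1)P 6/7 ✓
(3,2)Q 2/8 ✗
(3,3)Q 5/8 ✓
(3,4)Q 5/7 ✓
(4,0)P 3/3 ✓
(4,1)P 4/5 ✓
(4,2)P 2/5 ✗
(4,3)Q 4/5 ✓
(4,4)Q 3/4 ✓
(4,5)P 0/2 ✗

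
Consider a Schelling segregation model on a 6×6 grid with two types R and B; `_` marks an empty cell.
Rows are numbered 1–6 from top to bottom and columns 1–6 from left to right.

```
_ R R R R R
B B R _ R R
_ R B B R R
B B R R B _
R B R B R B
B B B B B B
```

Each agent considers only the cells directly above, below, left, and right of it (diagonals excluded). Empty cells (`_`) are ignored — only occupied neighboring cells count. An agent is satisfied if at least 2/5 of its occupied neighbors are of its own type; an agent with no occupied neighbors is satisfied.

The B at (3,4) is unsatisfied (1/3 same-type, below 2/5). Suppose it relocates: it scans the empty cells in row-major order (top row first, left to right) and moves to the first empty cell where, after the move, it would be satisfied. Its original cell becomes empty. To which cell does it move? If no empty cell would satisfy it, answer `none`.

(1,1)

Vacating (3,4). Empty cells in order:
  (1,1): 1/2 same-type → satisfied — stop here.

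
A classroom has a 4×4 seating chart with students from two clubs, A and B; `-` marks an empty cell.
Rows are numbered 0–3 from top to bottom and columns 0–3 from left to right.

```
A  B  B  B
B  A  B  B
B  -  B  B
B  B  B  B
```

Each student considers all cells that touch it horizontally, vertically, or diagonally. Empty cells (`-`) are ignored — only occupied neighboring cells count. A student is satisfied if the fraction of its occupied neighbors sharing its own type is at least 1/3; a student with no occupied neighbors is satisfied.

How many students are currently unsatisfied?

1

(0,0)A 1/3 satisfied
(0,1)B 3/5 satisfied
(0,2)B 4/5 satisfied
(0,3)B 3/3 satisfied
(1,0)B 2/4 satisfied
(1,1)A 1/7 not
(1,2)B 6/7 satisfied
(1,3)B 5/5 satisfied
(2,0)B 3/4 satisfied
(2,2)B 6/7 satisfied
(2,3)B 5/5 satisfied
(3,0)B 2/2 satisfied
(3,1)B 4/4 satisfied
(3,2)B 4/4 satisfied
(3,3)B 3/3 satisfied
Unsatisfied: (1,1) — 1 in total.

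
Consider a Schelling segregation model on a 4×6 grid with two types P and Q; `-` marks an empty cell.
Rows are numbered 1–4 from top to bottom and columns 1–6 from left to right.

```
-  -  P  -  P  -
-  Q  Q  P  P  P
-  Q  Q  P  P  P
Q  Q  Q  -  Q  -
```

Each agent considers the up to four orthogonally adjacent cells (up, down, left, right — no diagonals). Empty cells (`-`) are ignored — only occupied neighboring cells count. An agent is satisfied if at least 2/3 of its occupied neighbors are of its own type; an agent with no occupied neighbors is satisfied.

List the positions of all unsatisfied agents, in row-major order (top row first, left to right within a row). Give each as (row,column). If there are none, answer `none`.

(1,3), (2,3), (4,5)

Row 1: (1,3)P 0/1 not · (1,5)P 1/1 satisfied
Row 2: (2,2)Q 2/2 satisfied · (2,3)Q 2/4 not · (2,4)P 2/3 satisfied · (2,5)P 4/4 satisfied · (2,6)P 2/2 satisfied
Row 3: (3,2)Q 3/3 satisfied · (3,3)Q 3/4 satisfied · (3,4)P 2/3 satisfied · (3,5)P 3/4 satisfied · (3,6)P 2/2 satisfied
Row 4: (4,1)Q 1/1 satisfied · (4,2)Q 3/3 satisfied · (4,3)Q 2/2 satisfied · (4,5)Q 0/1 not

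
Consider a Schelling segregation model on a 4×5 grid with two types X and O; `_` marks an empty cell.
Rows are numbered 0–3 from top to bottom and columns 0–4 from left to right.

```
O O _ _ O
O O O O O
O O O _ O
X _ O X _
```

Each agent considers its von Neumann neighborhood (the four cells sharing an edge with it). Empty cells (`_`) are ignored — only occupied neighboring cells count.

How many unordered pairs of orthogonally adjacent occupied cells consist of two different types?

2

Scan each occupied cell's neighbors to the right and below so each pair is counted once.
Row 0: O(0,0)–O(0,1)= O(0,0)–O(1,0)= O(0,1)–O(1,1)= O(0,4)–O(1,4)=  → 0/4 unlike.
Row 1: O(1,0)–O(1,1)= O(1,0)–O(2,0)= O(1,1)–O(1,2)= O(1,1)–O(2,1)= O(1,2)–O(1,3)= O(1,2)–O(2,2)= O(1,3)–O(1,4)= O(1,4)–O(2,4)=  → 0/8 unlike.
Row 2: O(2,0)–O(2,1)= O(2,0)–X(3,0)≠ O(2,1)–O(2,2)= O(2,2)–O(3,2)=  → 1/4 unlike.
Row 3: O(3,2)–X(3,3)≠  → 1/1 unlike.
Total adjacent occupied pairs: 17; unlike-type pairs: 2.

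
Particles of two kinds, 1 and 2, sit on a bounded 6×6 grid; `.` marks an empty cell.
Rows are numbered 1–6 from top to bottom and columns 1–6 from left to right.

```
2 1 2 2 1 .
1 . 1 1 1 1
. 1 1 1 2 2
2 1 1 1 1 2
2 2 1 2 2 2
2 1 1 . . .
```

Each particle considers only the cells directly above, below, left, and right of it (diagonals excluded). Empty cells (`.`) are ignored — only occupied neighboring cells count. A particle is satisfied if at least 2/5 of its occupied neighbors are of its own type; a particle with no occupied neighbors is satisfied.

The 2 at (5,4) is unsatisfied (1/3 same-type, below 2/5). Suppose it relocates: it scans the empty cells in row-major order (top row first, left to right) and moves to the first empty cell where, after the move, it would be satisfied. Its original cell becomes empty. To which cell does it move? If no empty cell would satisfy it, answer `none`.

Vacating (5,4). Empty cells in order:
  (1,6): 0/2 same-type → still unsatisfied.
  (2,2): 0/4 same-type → still unsatisfied.
  (3,1): 1/3 same-type → still unsatisfied.
  (6,4): 0/1 same-type → still unsatisfied.
  (6,5): 1/1 same-type → satisfied — stop here.

(6,5)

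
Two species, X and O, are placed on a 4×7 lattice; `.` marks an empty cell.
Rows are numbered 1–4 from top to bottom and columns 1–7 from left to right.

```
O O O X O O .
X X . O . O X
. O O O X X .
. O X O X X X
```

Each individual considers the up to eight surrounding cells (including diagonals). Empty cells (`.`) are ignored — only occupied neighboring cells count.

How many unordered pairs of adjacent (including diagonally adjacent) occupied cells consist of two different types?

Scan each occupied cell's neighbors to the right and below (and the two forward diagonals) so each pair is counted once.
Row 1: O(1,1)–O(1,2)= O(1,1)–X(2,1)≠ O(1,1)–X(2,2)≠ O(1,2)–O(1,3)= O(1,2)–X(2,2)≠ O(1,2)–X(2,1)≠ O(1,3)–X(1,4)≠ O(1,3)–O(2,4)= O(1,3)–X(2,2)≠ X(1,4)–O(1,5)≠ X(1,4)–O(2,4)≠ O(1,5)–O(1,6)= O(1,5)–O(2,6)= O(1,5)–O(2,4)= O(1,6)–O(2,6)= O(1,6)–X(2,7)≠  → 9/16 unlike.
Row 2: X(2,1)–X(2,2)= X(2,1)–O(3,2)≠ X(2,2)–O(3,2)≠ X(2,2)–O(3,3)≠ O(2,4)–O(3,4)= O(2,4)–X(3,5)≠ O(2,4)–O(3,3)= O(2,6)–X(2,7)≠ O(2,6)–X(3,6)≠ O(2,6)–X(3,5)≠ X(2,7)–X(3,6)=  → 7/11 unlike.
Row 3: O(3,2)–O(3,3)= O(3,2)–O(4,2)= O(3,2)–X(4,3)≠ O(3,3)–O(3,4)= O(3,3)–X(4,3)≠ O(3,3)–O(4,4)= O(3,3)–O(4,2)= O(3,4)–X(3,5)≠ O(3,4)–O(4,4)= O(3,4)–X(4,5)≠ O(3,4)–X(4,3)≠ X(3,5)–X(3,6)= X(3,5)–X(4,5)= X(3,5)–X(4,6)= X(3,5)–O(4,4)≠ X(3,6)–X(4,6)= X(3,6)–X(4,7)= X(3,6)–X(4,5)=  → 6/18 unlike.
Row 4: O(4,2)–X(4,3)≠ X(4,3)–O(4,4)≠ O(4,4)–X(4,5)≠ X(4,5)–X(4,6)= X(4,6)–X(4,7)=  → 3/5 unlike.
Total adjacent occupied pairs: 50; unlike-type pairs: 25.

25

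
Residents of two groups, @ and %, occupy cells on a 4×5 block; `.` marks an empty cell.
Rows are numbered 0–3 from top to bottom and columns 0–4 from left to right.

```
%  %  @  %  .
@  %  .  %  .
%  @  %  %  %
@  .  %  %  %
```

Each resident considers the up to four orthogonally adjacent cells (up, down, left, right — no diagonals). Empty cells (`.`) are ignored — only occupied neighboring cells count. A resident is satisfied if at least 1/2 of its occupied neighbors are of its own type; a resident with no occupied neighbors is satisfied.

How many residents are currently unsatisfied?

(0,0)% 1/2 ✓
(0,1)% 2/3 ✓
(0,2)@ 0/2 ✗
(0,3)% 1/2 ✓
(1,0)@ 0/3 ✗
(1,1)% 1/3 ✗
(1,3)% 2/2 ✓
(2,0)% 0/3 ✗
(2,1)@ 0/3 ✗
(2,2)% 2/3 ✓
(2,3)% 4/4 ✓
(2,4)% 2/2 ✓
(3,0)@ 0/1 ✗
(3,2)% 2/2 ✓
(3,3)% 3/3 ✓
(3,4)% 2/2 ✓
Unsatisfied: (0,2), (1,0), (1,1), (2,0), (2,1), (3,0) — 6 in total.

6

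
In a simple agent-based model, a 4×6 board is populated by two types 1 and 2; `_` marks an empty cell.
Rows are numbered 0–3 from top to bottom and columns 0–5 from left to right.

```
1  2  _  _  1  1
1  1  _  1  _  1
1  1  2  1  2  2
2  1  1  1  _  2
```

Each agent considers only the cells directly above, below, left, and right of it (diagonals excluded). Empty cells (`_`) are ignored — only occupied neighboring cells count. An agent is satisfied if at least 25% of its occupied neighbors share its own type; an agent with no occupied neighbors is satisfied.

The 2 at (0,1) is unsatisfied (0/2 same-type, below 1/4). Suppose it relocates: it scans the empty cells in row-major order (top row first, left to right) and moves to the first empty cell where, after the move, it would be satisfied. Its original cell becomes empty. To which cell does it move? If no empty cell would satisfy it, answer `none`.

Vacating (0,1). Empty cells in order:
  (0,2): 0/0 same-type → satisfied — stop here.

(0,2)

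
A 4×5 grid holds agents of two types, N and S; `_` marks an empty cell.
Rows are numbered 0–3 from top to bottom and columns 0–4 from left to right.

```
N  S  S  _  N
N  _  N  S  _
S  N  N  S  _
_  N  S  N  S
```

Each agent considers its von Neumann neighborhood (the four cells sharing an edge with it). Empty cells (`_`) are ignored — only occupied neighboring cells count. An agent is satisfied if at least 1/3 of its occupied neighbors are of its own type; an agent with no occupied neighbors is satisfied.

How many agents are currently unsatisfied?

4

Row 0: (0,0)N 1/2 ✓ · (0,1)S 1/2 ✓ · (0,2)S 1/2 ✓ · (0,4)N 0/0 ✓
Row 1: (1,0)N 1/2 ✓ · (1,2)N 1/3 ✓ · (1,3)S 1/2 ✓
Row 2: (2,0)S 0/2 ✗ · (2,1)N 2/3 ✓ · (2,2)N 2/4 ✓ · (2,3)S 1/3 ✓
Row 3: (3,1)N 1/2 ✓ · (3,2)S 0/3 ✗ · (3,3)N 0/3 ✗ · (3,4)S 0/1 ✗
Unsatisfied: (2,0), (3,2), (3,3), (3,4) — 4 in total.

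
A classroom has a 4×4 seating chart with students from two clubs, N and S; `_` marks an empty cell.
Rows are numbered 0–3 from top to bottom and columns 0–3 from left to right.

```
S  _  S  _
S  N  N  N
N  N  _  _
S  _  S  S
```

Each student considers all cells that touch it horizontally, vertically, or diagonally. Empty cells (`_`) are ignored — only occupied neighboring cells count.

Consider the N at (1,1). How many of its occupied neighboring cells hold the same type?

Occupied neighbors of (1,1): (0,0)=S, (0,2)=S, (1,0)=S, (1,2)=N, (2,0)=N, (2,1)=N.
Same type (N): 3 of 6.

3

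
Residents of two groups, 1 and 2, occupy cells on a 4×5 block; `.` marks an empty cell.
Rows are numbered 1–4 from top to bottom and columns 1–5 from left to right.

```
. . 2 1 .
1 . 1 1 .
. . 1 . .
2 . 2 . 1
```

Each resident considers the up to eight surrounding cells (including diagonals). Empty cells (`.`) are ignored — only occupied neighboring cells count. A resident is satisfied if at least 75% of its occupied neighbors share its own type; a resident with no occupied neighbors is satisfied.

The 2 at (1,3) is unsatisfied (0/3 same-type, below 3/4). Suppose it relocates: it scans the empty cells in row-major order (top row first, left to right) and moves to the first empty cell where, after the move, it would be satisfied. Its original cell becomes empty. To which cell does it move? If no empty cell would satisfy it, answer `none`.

none

Vacating (1,3). Empty cells in order:
  (1,1): 0/1 same-type → still unsatisfied.
  (1,2): 0/2 same-type → still unsatisfied.
  (1,5): 0/2 same-type → still unsatisfied.
  (2,2): 0/3 same-type → still unsatisfied.
  (2,5): 0/2 same-type → still unsatisfied.
  (3,1): 1/2 same-type → still unsatisfied.
  (3,2): 2/5 same-type → still unsatisfied.
  (3,4): 1/5 same-type → still unsatisfied.
  (3,5): 0/2 same-type → still unsatisfied.
  (4,2): 2/3 same-type → still unsatisfied.
  (4,4): 1/3 same-type → still unsatisfied.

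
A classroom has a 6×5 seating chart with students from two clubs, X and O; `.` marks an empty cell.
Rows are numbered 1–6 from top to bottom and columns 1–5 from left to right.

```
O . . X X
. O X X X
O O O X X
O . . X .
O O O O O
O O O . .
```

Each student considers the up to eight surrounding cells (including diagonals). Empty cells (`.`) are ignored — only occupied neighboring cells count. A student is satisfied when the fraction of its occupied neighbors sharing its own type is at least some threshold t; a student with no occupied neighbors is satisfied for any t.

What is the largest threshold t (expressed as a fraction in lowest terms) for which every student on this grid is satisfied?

1/3

Row 1: (1,1)O 1/1 · (1,4)X 4/4 · (1,5)X 3/3
Row 2: (2,2)O 4/5 · (2,3)X 3/6 · (2,4)X 6/7 · (2,5)X 5/5
Row 3: (3,1)O 3/3 · (3,2)O 4/5 · (3,3)O 2/6 · (3,4)X 5/6 · (3,5)X 4/4
Row 4: (4,1)O 4/4 · (4,4)X 2/6
Row 5: (5,1)O 4/4 · (5,2)O 6/6 · (5,3)O 4/5 · (5,4)O 3/4 · (5,5)O 1/2
Row 6: (6,1)O 3/3 · (6,2)O 5/5 · (6,3)O 4/4
The smallest same-type fraction is 2/6 at (3,3), which reduces to 1/3. Any threshold above that leaves this student unsatisfied.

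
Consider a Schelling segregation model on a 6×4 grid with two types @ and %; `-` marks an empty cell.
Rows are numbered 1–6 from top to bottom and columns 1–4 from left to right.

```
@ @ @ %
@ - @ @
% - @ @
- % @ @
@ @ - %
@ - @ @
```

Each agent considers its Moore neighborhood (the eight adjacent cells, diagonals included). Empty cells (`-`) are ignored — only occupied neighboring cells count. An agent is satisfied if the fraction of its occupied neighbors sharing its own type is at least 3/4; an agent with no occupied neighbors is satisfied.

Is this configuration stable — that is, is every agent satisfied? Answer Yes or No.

(1,1)@ 2/2 ok
(1,2)@ 4/4 ok
(1,3)@ 3/4 ok
(1,4)% 0/3 unhappy
(2,1)@ 2/3 unhappy
(2,3)@ 5/6 ok
(2,4)@ 4/5 ok
(3,1)% 1/2 unhappy
(3,3)@ 5/6 ok
(3,4)@ 5/5 ok
(4,2)% 1/5 unhappy
(4,3)@ 4/6 unhappy
(4,4)@ 3/4 ok
(5,1)@ 2/3 unhappy
(5,2)@ 4/5 ok
(5,4)% 0/4 unhappy
(6,1)@ 2/2 ok
(6,3)@ 2/3 unhappy
(6,4)@ 1/2 unhappy
For instance (1,4) has only 0/3 same-type neighbors, below 3/4.

No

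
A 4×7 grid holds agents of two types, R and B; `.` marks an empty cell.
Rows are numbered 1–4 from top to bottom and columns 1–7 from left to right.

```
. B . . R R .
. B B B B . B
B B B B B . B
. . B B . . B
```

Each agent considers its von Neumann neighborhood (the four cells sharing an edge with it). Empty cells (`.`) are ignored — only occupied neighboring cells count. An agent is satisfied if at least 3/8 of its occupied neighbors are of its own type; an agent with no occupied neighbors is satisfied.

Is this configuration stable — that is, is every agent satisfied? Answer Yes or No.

Yes

Row 1: (1,2)B 1/1 ok · (1,5)R 1/2 ok · (1,6)R 1/1 ok
Row 2: (2,2)B 3/3 ok · (2,3)B 3/3 ok · (2,4)B 3/3 ok · (2,5)B 2/3 ok · (2,7)B 1/1 ok
Row 3: (3,1)B 1/1 ok · (3,2)B 3/3 ok · (3,3)B 4/4 ok · (3,4)B 4/4 ok · (3,5)B 2/2 ok · (3,7)B 2/2 ok
Row 4: (4,3)B 2/2 ok · (4,4)B 2/2 ok · (4,7)B 1/1 ok
All meet the threshold, so the configuration is stable.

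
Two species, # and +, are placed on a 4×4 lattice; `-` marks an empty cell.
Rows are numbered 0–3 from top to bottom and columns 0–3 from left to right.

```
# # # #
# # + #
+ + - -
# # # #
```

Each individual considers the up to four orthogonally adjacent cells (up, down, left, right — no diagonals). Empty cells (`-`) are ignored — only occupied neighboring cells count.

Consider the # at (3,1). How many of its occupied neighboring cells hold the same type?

2

Occupied neighbors of (3,1): (2,1)=+, (3,0)=#, (3,2)=#.
Same type (#): 2 of 3.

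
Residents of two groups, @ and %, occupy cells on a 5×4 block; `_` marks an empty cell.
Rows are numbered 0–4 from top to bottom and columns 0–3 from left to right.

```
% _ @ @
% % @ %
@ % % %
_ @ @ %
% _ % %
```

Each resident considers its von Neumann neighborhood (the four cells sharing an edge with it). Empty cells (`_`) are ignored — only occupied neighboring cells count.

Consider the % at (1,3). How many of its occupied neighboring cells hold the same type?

Occupied neighbors of (1,3): (0,3)=@, (2,3)=%, (1,2)=@.
Same type (%): 1 of 3.

1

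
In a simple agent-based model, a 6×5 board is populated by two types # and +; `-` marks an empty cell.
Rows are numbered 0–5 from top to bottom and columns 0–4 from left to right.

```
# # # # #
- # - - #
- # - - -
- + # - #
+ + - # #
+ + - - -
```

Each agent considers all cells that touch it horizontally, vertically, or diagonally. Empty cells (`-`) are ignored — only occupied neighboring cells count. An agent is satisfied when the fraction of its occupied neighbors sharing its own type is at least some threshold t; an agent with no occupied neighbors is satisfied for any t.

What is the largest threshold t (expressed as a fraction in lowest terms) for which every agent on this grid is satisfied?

(0,0)# 2/2
(0,1)# 3/3
(0,2)# 3/3
(0,3)# 3/3
(0,4)# 2/2
(1,1)# 4/4
(1,4)# 2/2
(2,1)# 2/3
(3,1)+ 2/4
(3,2)# 2/4
(3,4)# 2/2
(4,0)+ 4/4
(4,1)+ 4/5
(4,3)# 3/3
(4,4)# 2/2
(5,0)+ 3/3
(5,1)+ 3/3
The smallest same-type fraction is 2/4 at (3,1), which reduces to 1/2. Any threshold above that leaves this agent unsatisfied.

1/2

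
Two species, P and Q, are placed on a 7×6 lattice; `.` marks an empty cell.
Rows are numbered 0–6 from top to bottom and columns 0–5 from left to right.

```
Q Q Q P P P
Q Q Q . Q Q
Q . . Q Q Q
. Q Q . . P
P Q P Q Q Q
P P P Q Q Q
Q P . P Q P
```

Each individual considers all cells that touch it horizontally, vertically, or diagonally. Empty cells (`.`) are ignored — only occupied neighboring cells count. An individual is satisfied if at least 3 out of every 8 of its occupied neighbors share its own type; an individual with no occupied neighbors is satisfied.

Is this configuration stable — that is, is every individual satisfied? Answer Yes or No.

(0,0)Q 3/3 satisfied
(0,1)Q 5/5 satisfied
(0,2)Q 3/4 satisfied
(0,3)P 1/4 not
(0,4)P 2/4 satisfied
(0,5)P 1/3 not
(1,0)Q 4/4 satisfied
(1,1)Q 6/6 satisfied
(1,2)Q 4/5 satisfied
(1,4)Q 4/7 satisfied
(1,5)Q 3/5 satisfied
(2,0)Q 3/3 satisfied
(2,3)Q 4/4 satisfied
(2,4)Q 4/5 satisfied
(2,5)Q 3/4 satisfied
(3,1)Q 3/5 satisfied
(3,2)Q 4/5 satisfied
(3,5)P 0/4 not
(4,0)P 2/4 satisfied
(4,1)Q 2/7 not
(4,2)P 2/7 not
(4,3)Q 4/6 satisfied
(4,4)Q 5/6 satisfied
(4,5)Q 3/4 satisfied
(5,0)P 3/5 satisfied
(5,1)P 5/7 satisfied
(5,2)P 4/7 satisfied
(5,3)Q 4/7 satisfied
(5,4)Q 6/8 satisfied
(5,5)Q 4/5 satisfied
(6,0)Q 0/3 not
(6,1)P 3/4 satisfied
(6,3)P 1/4 not
(6,4)Q 3/5 satisfied
(6,5)P 0/3 not
For instance (0,3) has only 1/4 same-type neighbors, below 3/8.

No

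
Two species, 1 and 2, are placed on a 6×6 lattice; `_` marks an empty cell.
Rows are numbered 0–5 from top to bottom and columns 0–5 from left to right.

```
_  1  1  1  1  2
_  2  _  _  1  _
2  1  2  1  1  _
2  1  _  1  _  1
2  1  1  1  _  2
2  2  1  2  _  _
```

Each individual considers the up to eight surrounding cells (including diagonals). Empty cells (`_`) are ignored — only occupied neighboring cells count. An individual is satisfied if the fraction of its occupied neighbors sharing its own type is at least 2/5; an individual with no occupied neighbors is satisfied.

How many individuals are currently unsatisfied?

Row 0: (0,1)1 1/2 satisfied · (0,2)1 2/3 satisfied · (0,3)1 3/3 satisfied · (0,4)1 2/3 satisfied · (0,5)2 0/2 not
Row 1: (1,1)2 2/5 satisfied · (1,4)1 4/5 satisfied
Row 2: (2,0)2 2/4 satisfied · (2,1)1 1/5 not · (2,2)2 1/5 not · (2,3)1 3/4 satisfied · (2,4)1 4/4 satisfied
Row 3: (3,0)2 2/5 satisfied · (3,1)1 3/7 satisfied · (3,3)1 4/5 satisfied · (3,5)1 1/2 satisfied
Row 4: (4,0)2 3/5 satisfied · (4,1)1 3/7 satisfied · (4,2)1 5/7 satisfied · (4,3)1 3/4 satisfied · (4,5)2 0/1 not
Row 5: (5,0)2 2/3 satisfied · (5,1)2 2/5 satisfied · (5,2)1 3/5 satisfied · (5,3)2 0/3 not
Unsatisfied: (0,5), (2,1), (2,2), (4,5), (5,3) — 5 in total.

5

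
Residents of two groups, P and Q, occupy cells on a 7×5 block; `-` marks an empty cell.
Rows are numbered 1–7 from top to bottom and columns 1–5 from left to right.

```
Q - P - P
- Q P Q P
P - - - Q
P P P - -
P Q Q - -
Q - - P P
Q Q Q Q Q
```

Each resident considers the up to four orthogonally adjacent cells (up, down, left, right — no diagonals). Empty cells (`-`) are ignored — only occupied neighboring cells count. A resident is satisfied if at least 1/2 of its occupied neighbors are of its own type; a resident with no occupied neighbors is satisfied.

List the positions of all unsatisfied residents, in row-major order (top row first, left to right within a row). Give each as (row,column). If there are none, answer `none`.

(2,2), (2,3), (2,4), (2,5), (3,5), (5,1), (5,2)

Row 1: (1,1)Q 0/0 ✓ · (1,3)P 1/1 ✓ · (1,5)P 1/1 ✓
Row 2: (2,2)Q 0/1 ✗ · (2,3)P 1/3 ✗ · (2,4)Q 0/2 ✗ · (2,5)P 1/3 ✗
Row 3: (3,1)P 1/1 ✓ · (3,5)Q 0/1 ✗
Row 4: (4,1)P 3/3 ✓ · (4,2)P 2/3 ✓ · (4,3)P 1/2 ✓
Row 5: (5,1)P 1/3 ✗ · (5,2)Q 1/3 ✗ · (5,3)Q 1/2 ✓
Row 6: (6,1)Q 1/2 ✓ · (6,4)P 1/2 ✓ · (6,5)P 1/2 ✓
Row 7: (7,1)Q 2/2 ✓ · (7,2)Q 2/2 ✓ · (7,3)Q 2/2 ✓ · (7,4)Q 2/3 ✓ · (7,5)Q 1/2 ✓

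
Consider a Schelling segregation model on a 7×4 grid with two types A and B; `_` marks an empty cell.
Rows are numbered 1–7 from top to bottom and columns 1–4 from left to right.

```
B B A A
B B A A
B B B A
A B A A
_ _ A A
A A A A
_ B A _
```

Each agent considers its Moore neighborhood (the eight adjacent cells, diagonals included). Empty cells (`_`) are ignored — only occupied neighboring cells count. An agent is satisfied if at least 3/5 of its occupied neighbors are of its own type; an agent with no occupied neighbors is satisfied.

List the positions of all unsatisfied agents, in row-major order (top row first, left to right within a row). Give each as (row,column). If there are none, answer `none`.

(2,3), (3,3), (4,1), (4,2), (4,3), (6,1), (7,2)

(1,1)B 3/3 satisfied
(1,2)B 3/5 satisfied
(1,3)A 3/5 satisfied
(1,4)A 3/3 satisfied
(2,1)B 5/5 satisfied
(2,2)B 6/8 satisfied
(2,3)A 4/8 not
(2,4)A 4/5 satisfied
(3,1)B 4/5 satisfied
(3,2)B 5/8 satisfied
(3,3)B 3/8 not
(3,4)A 4/5 satisfied
(4,1)A 0/3 not
(4,2)B 3/6 not
(4,3)A 4/7 not
(4,4)A 4/5 satisfied
(5,3)A 6/7 satisfied
(5,4)A 5/5 satisfied
(6,1)A 1/2 not
(6,2)A 4/5 satisfied
(6,3)A 5/6 satisfied
(6,4)A 4/4 satisfied
(7,2)B 0/4 not
(7,3)A 3/4 satisfied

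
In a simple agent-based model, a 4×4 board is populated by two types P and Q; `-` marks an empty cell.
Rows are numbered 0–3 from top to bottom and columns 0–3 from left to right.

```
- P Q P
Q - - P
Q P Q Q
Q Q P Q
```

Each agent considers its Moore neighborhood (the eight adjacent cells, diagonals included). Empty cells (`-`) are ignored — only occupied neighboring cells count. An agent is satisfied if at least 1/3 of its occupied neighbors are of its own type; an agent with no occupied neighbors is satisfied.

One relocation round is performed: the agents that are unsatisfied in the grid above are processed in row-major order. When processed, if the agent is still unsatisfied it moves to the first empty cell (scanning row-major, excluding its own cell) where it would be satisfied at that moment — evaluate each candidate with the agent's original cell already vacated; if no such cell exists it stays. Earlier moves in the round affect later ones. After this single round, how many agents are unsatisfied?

0

Initially unsatisfied (in order): (0,1), (0,2), (1,3), (2,1), (3,2).
  (0,1) → (1,2).
  (0,2) → (0,0).
  (1,3): now satisfied by earlier moves; stays.
  (2,1) → (0,1).
  (3,2) → (0,2).
Resulting grid:
Q P P P
Q - P P
Q - Q Q
Q Q - Q
All satisfied now.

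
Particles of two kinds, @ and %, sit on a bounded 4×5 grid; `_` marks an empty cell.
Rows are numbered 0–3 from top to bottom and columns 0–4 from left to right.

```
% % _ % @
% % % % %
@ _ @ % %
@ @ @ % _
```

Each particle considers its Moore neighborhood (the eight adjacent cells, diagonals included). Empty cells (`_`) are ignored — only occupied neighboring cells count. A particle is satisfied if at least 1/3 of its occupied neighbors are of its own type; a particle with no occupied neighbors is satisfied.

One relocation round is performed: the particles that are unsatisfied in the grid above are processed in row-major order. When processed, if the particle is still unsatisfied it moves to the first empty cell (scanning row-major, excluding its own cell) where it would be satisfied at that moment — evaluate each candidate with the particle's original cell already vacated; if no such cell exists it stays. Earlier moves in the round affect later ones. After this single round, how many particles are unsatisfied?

Initially unsatisfied (in order): (0,4), (2,2).
  (0,4) → (2,1).
  (2,2): now satisfied by earlier moves; stays.
Resulting grid:
% % _ % _
% % % % %
@ @ @ % %
@ @ @ % _
All satisfied now.

0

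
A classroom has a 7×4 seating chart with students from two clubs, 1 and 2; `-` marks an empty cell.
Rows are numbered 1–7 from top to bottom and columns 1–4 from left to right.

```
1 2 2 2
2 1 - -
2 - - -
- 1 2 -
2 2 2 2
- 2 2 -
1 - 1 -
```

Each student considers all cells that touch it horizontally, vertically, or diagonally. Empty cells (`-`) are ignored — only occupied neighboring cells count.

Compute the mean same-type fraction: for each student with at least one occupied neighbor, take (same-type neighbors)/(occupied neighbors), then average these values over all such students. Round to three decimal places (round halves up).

0.534

Row 1: (1,1)1 1/3 · (1,2)2 2/4 · (1,3)2 2/3 · (1,4)2 1/1
Row 2: (2,1)2 2/4 · (2,2)1 1/5
Row 3: (3,1)2 1/3
Row 4: (4,2)1 0/5 · (4,3)2 3/4
Row 5: (5,1)2 2/3 · (5,2)2 5/6 · (5,3)2 5/6 · (5,4)2 3/3
Row 6: (6,2)2 4/6 · (6,3)2 4/5
Row 7: (7,1)1 0/1 · (7,3)1 0/2
Sum over 17 students: 1/3 + 2/4 + 2/3 + 1/1 + 2/4 + 1/5 + 1/3 + 0/5 + 3/4 + 2/3 + 5/6 + 5/6 + 3/3 + 4/6 + 4/5 + 0/1 + 0/2 = 109/12; mean = 109/12 ÷ 17 = 109/204 = 0.534313… → 0.534.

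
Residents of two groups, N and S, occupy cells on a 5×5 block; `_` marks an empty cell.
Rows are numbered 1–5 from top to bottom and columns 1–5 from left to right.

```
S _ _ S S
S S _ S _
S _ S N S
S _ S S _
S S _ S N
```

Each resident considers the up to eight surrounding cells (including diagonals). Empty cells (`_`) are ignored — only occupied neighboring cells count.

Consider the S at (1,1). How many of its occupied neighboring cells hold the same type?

2

Occupied neighbors of (1,1): (2,1)=S, (2,2)=S.
Same type (S): 2 of 2.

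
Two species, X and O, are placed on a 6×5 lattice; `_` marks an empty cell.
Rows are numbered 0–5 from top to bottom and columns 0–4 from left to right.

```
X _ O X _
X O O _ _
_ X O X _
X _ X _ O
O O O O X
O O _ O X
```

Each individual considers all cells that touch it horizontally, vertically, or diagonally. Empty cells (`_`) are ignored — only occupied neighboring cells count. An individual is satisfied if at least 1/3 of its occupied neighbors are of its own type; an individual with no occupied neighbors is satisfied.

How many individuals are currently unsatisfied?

(0,0)X 1/2 satisfied
(0,2)O 2/3 satisfied
(0,3)X 0/2 not
(1,0)X 2/3 satisfied
(1,1)O 3/6 satisfied
(1,2)O 3/6 satisfied
(2,1)X 3/6 satisfied
(2,2)O 2/5 satisfied
(2,3)X 1/4 not
(3,0)X 1/3 satisfied
(3,2)X 2/6 satisfied
(3,4)O 1/3 satisfied
(4,0)O 3/4 satisfied
(4,1)O 4/6 satisfied
(4,2)O 4/5 satisfied
(4,3)O 3/6 satisfied
(4,4)X 1/4 not
(5,0)O 3/3 satisfied
(5,1)O 4/4 satisfied
(5,3)O 2/4 satisfied
(5,4)X 1/3 satisfied
Unsatisfied: (0,3), (2,3), (4,4) — 3 in total.

3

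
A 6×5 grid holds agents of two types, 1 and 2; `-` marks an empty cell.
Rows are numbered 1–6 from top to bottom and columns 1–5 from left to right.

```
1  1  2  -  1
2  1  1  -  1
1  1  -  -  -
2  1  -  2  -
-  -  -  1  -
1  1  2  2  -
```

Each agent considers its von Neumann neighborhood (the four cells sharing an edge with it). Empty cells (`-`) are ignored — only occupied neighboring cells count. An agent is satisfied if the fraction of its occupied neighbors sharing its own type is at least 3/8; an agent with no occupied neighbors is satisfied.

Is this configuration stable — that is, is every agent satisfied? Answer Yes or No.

Row 1: (1,1)1 1/2 ✓ · (1,2)1 2/3 ✓ · (1,3)2 0/2 ✗ · (1,5)1 1/1 ✓
Row 2: (2,1)2 0/3 ✗ · (2,2)1 3/4 ✓ · (2,3)1 1/2 ✓ · (2,5)1 1/1 ✓
Row 3: (3,1)1 1/3 ✗ · (3,2)1 3/3 ✓
Row 4: (4,1)2 0/2 ✗ · (4,2)1 1/2 ✓ · (4,4)2 0/1 ✗
Row 5: (5,4)1 0/2 ✗
Row 6: (6,1)1 1/1 ✓ · (6,2)1 1/2 ✓ · (6,3)2 1/2 ✓ · (6,4)2 1/2 ✓
For instance (1,3) has only 0/2 same-type neighbors, below 3/8.

No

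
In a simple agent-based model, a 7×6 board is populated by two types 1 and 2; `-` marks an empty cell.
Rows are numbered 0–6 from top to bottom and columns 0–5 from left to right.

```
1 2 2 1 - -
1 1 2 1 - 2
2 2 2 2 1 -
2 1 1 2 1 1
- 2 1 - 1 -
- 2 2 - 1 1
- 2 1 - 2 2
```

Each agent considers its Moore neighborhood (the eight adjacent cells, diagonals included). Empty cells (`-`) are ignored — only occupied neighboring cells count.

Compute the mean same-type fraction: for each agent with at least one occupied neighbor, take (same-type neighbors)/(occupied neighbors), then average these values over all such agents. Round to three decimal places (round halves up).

Row 0: (0,0)1 2/3 · (0,1)2 2/5 · (0,2)2 2/5 · (0,3)1 1/3
Row 1: (1,0)1 2/5 · (1,1)1 2/8 · (1,2)2 5/8 · (1,3)1 2/6 · (1,5)2 0/1
Row 2: (2,0)2 2/5 · (2,1)2 4/8 · (2,2)2 4/8 · (2,3)2 3/7 · (2,4)1 3/6
Row 3: (3,0)2 3/4 · (3,1)1 2/7 · (3,2)1 2/7 · (3,3)2 2/7 · (3,4)1 3/5 · (3,5)1 3/3
Row 4: (4,1)2 3/6 · (4,2)1 2/6 · (4,4)1 4/5
Row 5: (5,1)2 3/5 · (5,2)2 3/5 · (5,4)1 2/4 · (5,5)1 2/4
Row 6: (6,1)2 2/3 · (6,2)1 0/3 · (6,4)2 1/3 · (6,5)2 1/3
Sum over 31 agents: 2/3 + 2/5 + 2/5 + 1/3 + 2/5 + 2/8 + 5/8 + 2/6 + 0/1 + 2/5 + 4/8 + 4/8 + 3/7 + 3/6 + 3/4 + 2/7 + 2/7 + 2/7 + 3/5 + 3/3 + 3/6 + 2/6 + 4/5 + 3/5 + 3/5 + 2/4 + 2/4 + 2/3 + 0/3 + 1/3 + 1/3 = 3951/280; mean = 3951/280 ÷ 31 = 3951/8680 = 0.455184… → 0.455.

0.455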